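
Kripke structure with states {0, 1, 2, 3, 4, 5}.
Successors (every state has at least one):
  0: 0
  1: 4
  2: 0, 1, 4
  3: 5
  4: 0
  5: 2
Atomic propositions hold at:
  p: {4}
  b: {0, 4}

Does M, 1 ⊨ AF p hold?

Yes

AF p: least fixpoint, start Z0 = {4}, add states with every successor in Z. Z1 = {1, 4}; fixed.
Sat(AF p) = {1, 4}
1 ∈ Sat(AF p) = {1, 4}, so the formula holds at 1.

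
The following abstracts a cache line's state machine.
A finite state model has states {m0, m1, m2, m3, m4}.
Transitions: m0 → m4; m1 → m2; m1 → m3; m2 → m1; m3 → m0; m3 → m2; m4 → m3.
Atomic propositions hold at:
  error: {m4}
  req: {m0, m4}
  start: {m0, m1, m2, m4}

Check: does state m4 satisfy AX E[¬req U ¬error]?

Yes

Sat(¬req) = {m1, m2, m3}
Sat(¬error) = {m0, m1, m2, m3}
E[¬req U ¬error]: least fixpoint, start Z0 = Sat(¬error) = {m0, m1, m2, m3}, add states in Sat(¬req) with some successor in Z. Already a fixed point.
Sat(E[¬req U ¬error]) = {m0, m1, m2, m3}
Sat(AX E[¬req U ¬error]) = {s : every successor in {m0, m1, m2, m3}} = {m1, m2, m3, m4}
m4 ∈ Sat(AX E[¬req U ¬error]) = {m1, m2, m3, m4}, so the formula holds at m4.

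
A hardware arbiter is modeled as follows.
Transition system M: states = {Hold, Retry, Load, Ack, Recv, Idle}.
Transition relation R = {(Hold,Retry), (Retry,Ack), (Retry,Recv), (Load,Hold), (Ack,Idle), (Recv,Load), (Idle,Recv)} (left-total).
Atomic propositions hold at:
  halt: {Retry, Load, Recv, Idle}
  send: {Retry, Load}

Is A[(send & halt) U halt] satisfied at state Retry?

Sat(send & halt) = {Retry, Load}
A[(send & halt) U halt]: least fixpoint, start Z0 = Sat(halt) = {Retry, Load, Recv, Idle}, add states in Sat(send & halt) with every successor in Z. Already a fixed point.
Sat(A[(send & halt) U halt]) = {Retry, Load, Recv, Idle}
Retry ∈ Sat(A[(send & halt) U halt]) = {Retry, Load, Recv, Idle}, so the formula holds at Retry.

Yes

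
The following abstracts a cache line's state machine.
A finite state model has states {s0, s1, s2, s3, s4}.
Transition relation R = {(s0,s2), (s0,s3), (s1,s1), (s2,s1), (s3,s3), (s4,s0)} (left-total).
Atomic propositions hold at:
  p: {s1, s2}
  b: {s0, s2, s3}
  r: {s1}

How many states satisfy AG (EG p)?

2

EG p: greatest fixpoint, start Z0 = {s1, s2}, keep only states in Sat with some successor in Z. Already a fixed point.
Sat(EG p) = {s1, s2}
AG (EG p): greatest fixpoint, start Z0 = {s1, s2}, keep only states in Sat with every successor in Z. Already a fixed point.
Sat(AG (EG p)) = {s1, s2}
|Sat(AG (EG p))| = |{s1, s2}| = 2.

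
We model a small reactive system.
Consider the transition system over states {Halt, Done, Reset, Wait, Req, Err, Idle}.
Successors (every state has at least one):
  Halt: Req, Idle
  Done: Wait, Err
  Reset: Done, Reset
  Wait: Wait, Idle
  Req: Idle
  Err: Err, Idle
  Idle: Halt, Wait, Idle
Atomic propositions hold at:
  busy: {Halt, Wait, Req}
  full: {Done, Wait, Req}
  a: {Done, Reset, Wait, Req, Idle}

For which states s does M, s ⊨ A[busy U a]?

A[busy U a]: least fixpoint, start Z0 = Sat(a) = {Done, Reset, Wait, Req, Idle}, add states in Sat(busy) with every successor in Z. Z1 = {Halt, Done, Reset, Wait, Req, Idle}; fixed.
Sat(A[busy U a]) = {Halt, Done, Reset, Wait, Req, Idle}

{Halt, Done, Reset, Wait, Req, Idle}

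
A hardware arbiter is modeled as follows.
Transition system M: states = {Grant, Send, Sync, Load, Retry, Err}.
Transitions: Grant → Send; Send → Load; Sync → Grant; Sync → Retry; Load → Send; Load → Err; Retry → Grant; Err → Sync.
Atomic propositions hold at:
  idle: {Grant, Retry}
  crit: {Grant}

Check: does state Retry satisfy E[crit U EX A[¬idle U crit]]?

Sat(¬idle) = {Send, Sync, Load, Err}
A[¬idle U crit]: least fixpoint, start Z0 = Sat(crit) = {Grant}, add states in Sat(¬idle) with every successor in Z. Already a fixed point.
Sat(A[¬idle U crit]) = {Grant}
Sat(EX A[¬idle U crit]) = {s : some successor in {Grant}} = {Sync, Retry}
E[crit U EX A[¬idle U crit]]: least fixpoint, start Z0 = Sat(EX A[¬idle U crit]) = {Sync, Retry}, add states in Sat(crit) with some successor in Z. Already a fixed point.
Sat(E[crit U EX A[¬idle U crit]]) = {Sync, Retry}
Retry ∈ Sat(E[crit U EX A[¬idle U crit]]) = {Sync, Retry}, so the formula holds at Retry.

Yes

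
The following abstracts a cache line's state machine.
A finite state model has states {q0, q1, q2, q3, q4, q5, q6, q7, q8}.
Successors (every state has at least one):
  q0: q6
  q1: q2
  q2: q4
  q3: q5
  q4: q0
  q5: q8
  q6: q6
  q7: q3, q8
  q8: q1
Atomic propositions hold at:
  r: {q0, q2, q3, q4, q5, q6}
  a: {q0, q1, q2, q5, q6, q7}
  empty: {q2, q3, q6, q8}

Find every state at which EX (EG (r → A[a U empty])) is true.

A[a U empty]: least fixpoint, start Z0 = Sat(empty) = {q2, q3, q6, q8}, add states in Sat(a) with every successor in Z. Z1 = {q0, q1, q2, q3, q5, q6, q7, q8}; fixed.
Sat(A[a U empty]) = {q0, q1, q2, q3, q5, q6, q7, q8}
Sat(r → A[a U empty]) = {q0, q1, q2, q3, q5, q6, q7, q8}
EG (r → A[a U empty]): greatest fixpoint, start Z0 = {q0, q1, q2, q3, q5, q6, q7, q8}, keep only states in Sat with some successor in Z. Z1 = {q0, q1, q3, q5, q6, q7, q8}; Z2 = {q0, q3, q5, q6, q7, q8}; Z3 = {q0, q3, q5, q6, q7}; Z4 = {q0, q3, q6, q7}; Z5 = {q0, q6, q7}; Z6 = {q0, q6}; fixed.
Sat(EG (r → A[a U empty])) = {q0, q6}
Sat(EX (EG (r → A[a U empty]))) = {s : some successor in {q0, q6}} = {q0, q4, q6}

{q0, q4, q6}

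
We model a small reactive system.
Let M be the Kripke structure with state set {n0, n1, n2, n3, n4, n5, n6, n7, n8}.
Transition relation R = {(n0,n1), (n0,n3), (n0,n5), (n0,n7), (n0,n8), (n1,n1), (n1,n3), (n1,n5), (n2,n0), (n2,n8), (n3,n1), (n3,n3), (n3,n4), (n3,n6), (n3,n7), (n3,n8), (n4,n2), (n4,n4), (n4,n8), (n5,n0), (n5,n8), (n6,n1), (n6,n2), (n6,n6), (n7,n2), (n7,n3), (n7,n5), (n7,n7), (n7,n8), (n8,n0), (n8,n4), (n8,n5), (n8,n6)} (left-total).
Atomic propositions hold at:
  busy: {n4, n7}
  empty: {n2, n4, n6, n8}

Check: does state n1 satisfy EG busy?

No

EG busy: greatest fixpoint, start Z0 = {n4, n7}, keep only states in Sat with some successor in Z. Already a fixed point.
Sat(EG busy) = {n4, n7}
n1 ∉ Sat(EG busy) = {n4, n7}, so the formula does not hold at n1.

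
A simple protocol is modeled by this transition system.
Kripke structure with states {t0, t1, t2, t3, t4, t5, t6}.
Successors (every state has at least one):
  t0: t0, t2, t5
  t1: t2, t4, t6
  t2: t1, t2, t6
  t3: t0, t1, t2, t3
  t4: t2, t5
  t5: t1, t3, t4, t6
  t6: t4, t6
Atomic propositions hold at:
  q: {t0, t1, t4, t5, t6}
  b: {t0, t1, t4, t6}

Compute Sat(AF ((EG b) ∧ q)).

{t0, t1, t6}

EG b: greatest fixpoint, start Z0 = {t0, t1, t4, t6}, keep only states in Sat with some successor in Z. Z1 = {t0, t1, t6}; fixed.
Sat(EG b) = {t0, t1, t6}
Sat((EG b) ∧ q) = {t0, t1, t6}
AF ((EG b) ∧ q): least fixpoint, start Z0 = {t0, t1, t6}, add states with every successor in Z. Already a fixed point.
Sat(AF ((EG b) ∧ q)) = {t0, t1, t6}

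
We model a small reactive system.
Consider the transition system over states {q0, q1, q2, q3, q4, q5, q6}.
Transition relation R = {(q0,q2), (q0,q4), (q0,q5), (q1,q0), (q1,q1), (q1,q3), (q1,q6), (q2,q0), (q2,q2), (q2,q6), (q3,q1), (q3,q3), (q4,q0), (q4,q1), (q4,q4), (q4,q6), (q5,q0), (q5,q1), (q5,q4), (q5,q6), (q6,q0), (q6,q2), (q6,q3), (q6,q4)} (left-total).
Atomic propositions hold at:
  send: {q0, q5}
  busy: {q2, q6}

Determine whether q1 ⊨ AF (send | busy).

Sat(send | busy) = {q0, q2, q5, q6}
AF (send | busy): least fixpoint, start Z0 = {q0, q2, q5, q6}, add states with every successor in Z. Already a fixed point.
Sat(AF (send | busy)) = {q0, q2, q5, q6}
q1 ∉ Sat(AF (send | busy)) = {q0, q2, q5, q6}, so the formula does not hold at q1.

No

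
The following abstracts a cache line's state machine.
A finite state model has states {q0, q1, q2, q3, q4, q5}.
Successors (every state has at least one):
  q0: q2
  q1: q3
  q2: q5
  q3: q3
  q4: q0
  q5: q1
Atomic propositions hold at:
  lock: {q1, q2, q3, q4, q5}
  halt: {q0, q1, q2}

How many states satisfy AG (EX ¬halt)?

Sat(¬halt) = {q3, q4, q5}
Sat(EX ¬halt) = {s : some successor in {q3, q4, q5}} = {q1, q2, q3}
AG (EX ¬halt): greatest fixpoint, start Z0 = {q1, q2, q3}, keep only states in Sat with every successor in Z. Z1 = {q1, q3}; fixed.
Sat(AG (EX ¬halt)) = {q1, q3}
|Sat(AG (EX ¬halt))| = |{q1, q3}| = 2.

2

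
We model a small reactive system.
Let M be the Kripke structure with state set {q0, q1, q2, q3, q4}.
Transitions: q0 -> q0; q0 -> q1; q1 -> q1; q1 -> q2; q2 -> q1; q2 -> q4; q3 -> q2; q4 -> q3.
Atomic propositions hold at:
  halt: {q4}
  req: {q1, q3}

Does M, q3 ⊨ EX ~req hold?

Sat(~req) = {q0, q2, q4}
Sat(EX ~req) = {s : some successor in {q0, q2, q4}} = {q0, q1, q2, q3}
q3 ∈ Sat(EX ~req) = {q0, q1, q2, q3}, so the formula holds at q3.

Yes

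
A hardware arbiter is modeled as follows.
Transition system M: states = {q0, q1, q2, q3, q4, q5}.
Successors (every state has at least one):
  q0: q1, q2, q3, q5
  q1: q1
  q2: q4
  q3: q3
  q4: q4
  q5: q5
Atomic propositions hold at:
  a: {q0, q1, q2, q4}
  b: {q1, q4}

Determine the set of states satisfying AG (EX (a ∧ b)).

{q1, q2, q4}

Sat(a ∧ b) = {q1, q4}
Sat(EX (a ∧ b)) = {s : some successor in {q1, q4}} = {q0, q1, q2, q4}
AG (EX (a ∧ b)): greatest fixpoint, start Z0 = {q0, q1, q2, q4}, keep only states in Sat with every successor in Z. Z1 = {q1, q2, q4}; fixed.
Sat(AG (EX (a ∧ b))) = {q1, q2, q4}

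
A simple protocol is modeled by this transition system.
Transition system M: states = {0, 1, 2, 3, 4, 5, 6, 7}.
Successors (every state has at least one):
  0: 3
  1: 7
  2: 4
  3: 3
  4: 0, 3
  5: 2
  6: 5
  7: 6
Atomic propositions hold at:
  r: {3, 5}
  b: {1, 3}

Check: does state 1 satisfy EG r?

No

EG r: greatest fixpoint, start Z0 = {3, 5}, keep only states in Sat with some successor in Z. Z1 = {3}; fixed.
Sat(EG r) = {3}
1 ∉ Sat(EG r) = {3}, so the formula does not hold at 1.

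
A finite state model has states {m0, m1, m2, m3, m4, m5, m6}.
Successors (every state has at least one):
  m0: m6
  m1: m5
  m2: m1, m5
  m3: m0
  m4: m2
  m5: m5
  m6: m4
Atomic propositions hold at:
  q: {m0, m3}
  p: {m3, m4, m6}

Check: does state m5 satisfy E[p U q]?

No

E[p U q]: least fixpoint, start Z0 = Sat(q) = {m0, m3}, add states in Sat(p) with some successor in Z. Already a fixed point.
Sat(E[p U q]) = {m0, m3}
m5 ∉ Sat(E[p U q]) = {m0, m3}, so the formula does not hold at m5.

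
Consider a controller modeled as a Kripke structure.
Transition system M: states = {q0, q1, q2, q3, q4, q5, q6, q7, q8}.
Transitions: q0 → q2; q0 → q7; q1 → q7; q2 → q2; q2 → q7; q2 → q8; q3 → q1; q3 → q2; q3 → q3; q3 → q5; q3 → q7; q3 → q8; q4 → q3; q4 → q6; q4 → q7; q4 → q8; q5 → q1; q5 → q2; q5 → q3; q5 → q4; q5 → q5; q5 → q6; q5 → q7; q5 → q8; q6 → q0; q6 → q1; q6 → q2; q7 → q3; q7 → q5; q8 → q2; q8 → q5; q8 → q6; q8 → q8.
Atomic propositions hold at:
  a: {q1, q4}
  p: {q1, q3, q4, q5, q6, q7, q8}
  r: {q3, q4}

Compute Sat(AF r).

{q3, q4}

AF r: least fixpoint, start Z0 = {q3, q4}, add states with every successor in Z. Already a fixed point.
Sat(AF r) = {q3, q4}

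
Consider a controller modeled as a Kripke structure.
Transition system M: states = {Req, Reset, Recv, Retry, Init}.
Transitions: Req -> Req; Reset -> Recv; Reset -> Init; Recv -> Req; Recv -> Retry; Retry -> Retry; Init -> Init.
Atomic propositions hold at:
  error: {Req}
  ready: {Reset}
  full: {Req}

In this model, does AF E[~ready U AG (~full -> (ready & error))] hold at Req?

Yes

Sat(~ready) = {Req, Recv, Retry, Init}
Sat(~full) = {Reset, Recv, Retry, Init}
Sat(ready & error) = ∅
Sat(~full -> (ready & error)) = {Req}
AG (~full -> (ready & error)): greatest fixpoint, start Z0 = {Req}, keep only states in Sat with every successor in Z. Already a fixed point.
Sat(AG (~full -> (ready & error))) = {Req}
E[~ready U AG (~full -> (ready & error))]: least fixpoint, start Z0 = Sat(AG (~full -> (ready & error))) = {Req}, add states in Sat(~ready) with some successor in Z. Z1 = {Req, Recv}; fixed.
Sat(E[~ready U AG (~full -> (ready & error))]) = {Req, Recv}
AF E[~ready U AG (~full -> (ready & error))]: least fixpoint, start Z0 = {Req, Recv}, add states with every successor in Z. Already a fixed point.
Sat(AF E[~ready U AG (~full -> (ready & error))]) = {Req, Recv}
Req ∈ Sat(AF E[~ready U AG (~full -> (ready & error))]) = {Req, Recv}, so the formula holds at Req.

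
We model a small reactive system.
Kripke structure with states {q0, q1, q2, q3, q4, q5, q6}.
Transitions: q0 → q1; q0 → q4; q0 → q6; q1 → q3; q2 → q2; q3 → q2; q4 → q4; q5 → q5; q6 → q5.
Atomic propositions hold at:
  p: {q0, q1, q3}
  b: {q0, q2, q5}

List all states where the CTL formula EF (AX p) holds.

Sat(AX p) = {s : every successor in {q0, q1, q3}} = {q1}
EF (AX p): least fixpoint, start Z0 = {q1}, add states with some successor in Z. Z1 = {q0, q1}; fixed.
Sat(EF (AX p)) = {q0, q1}

{q0, q1}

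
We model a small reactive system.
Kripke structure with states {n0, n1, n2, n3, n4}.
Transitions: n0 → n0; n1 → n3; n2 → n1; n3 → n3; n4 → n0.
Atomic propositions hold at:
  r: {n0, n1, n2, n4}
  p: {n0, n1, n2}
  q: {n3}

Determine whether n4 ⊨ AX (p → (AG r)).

AG r: greatest fixpoint, start Z0 = {n0, n1, n2, n4}, keep only states in Sat with every successor in Z. Z1 = {n0, n2, n4}; Z2 = {n0, n4}; fixed.
Sat(AG r) = {n0, n4}
Sat(p → (AG r)) = {n0, n3, n4}
Sat(AX (p → (AG r))) = {s : every successor in {n0, n3, n4}} = {n0, n1, n3, n4}
n4 ∈ Sat(AX (p → (AG r))) = {n0, n1, n3, n4}, so the formula holds at n4.

Yes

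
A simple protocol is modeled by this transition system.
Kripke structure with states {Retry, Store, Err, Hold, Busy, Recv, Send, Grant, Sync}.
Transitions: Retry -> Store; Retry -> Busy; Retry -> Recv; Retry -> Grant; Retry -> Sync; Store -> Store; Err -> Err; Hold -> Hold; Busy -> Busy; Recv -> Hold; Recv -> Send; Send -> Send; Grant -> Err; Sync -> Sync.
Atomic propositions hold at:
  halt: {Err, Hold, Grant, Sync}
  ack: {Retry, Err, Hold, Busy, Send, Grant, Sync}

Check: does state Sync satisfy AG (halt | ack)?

Sat(halt | ack) = {Retry, Err, Hold, Busy, Send, Grant, Sync}
AG (halt | ack): greatest fixpoint, start Z0 = {Retry, Err, Hold, Busy, Send, Grant, Sync}, keep only states in Sat with every successor in Z. Z1 = {Err, Hold, Busy, Send, Grant, Sync}; fixed.
Sat(AG (halt | ack)) = {Err, Hold, Busy, Send, Grant, Sync}
Sync ∈ Sat(AG (halt | ack)) = {Err, Hold, Busy, Send, Grant, Sync}, so the formula holds at Sync.

Yes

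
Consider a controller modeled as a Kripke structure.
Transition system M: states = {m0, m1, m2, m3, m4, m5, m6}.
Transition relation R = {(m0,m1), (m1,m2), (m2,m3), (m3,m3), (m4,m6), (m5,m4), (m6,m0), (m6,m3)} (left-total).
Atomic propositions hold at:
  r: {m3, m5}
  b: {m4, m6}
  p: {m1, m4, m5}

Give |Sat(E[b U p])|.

3

E[b U p]: least fixpoint, start Z0 = Sat(p) = {m1, m4, m5}, add states in Sat(b) with some successor in Z. Already a fixed point.
Sat(E[b U p]) = {m1, m4, m5}
|Sat(E[b U p])| = |{m1, m4, m5}| = 3.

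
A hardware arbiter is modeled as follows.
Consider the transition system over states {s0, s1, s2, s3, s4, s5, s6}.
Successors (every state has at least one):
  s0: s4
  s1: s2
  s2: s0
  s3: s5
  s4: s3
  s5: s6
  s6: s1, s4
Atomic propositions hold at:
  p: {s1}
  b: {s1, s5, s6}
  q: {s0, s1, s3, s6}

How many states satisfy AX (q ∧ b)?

Sat(q ∧ b) = {s1, s6}
Sat(AX (q ∧ b)) = {s : every successor in {s1, s6}} = {s5}
|Sat(AX (q ∧ b))| = |{s5}| = 1.

1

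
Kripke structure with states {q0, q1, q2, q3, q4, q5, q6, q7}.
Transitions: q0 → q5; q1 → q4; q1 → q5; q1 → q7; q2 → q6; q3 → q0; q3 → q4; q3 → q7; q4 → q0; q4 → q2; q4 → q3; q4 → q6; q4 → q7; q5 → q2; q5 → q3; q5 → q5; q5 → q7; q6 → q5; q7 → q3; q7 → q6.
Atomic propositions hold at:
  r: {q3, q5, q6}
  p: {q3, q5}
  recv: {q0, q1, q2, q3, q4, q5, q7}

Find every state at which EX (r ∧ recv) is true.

{q0, q1, q4, q5, q6, q7}

Sat(r ∧ recv) = {q3, q5}
Sat(EX (r ∧ recv)) = {s : some successor in {q3, q5}} = {q0, q1, q4, q5, q6, q7}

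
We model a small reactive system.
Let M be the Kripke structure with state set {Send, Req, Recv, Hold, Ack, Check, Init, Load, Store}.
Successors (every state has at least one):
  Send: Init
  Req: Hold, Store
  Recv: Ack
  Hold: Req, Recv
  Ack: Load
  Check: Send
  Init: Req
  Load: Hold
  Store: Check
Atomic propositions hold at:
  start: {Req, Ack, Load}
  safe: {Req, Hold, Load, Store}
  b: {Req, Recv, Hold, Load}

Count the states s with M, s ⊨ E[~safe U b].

Sat(~safe) = {Send, Recv, Ack, Check, Init}
E[~safe U b]: least fixpoint, start Z0 = Sat(b) = {Req, Recv, Hold, Load}, add states in Sat(~safe) with some successor in Z. Z1 = {Req, Recv, Hold, Ack, Init, Load}; Z2 = {Send, Req, Recv, Hold, Ack, Init, Load}; Z3 = {Send, Req, Recv, Hold, Ack, Check, Init, Load}; fixed.
Sat(E[~safe U b]) = {Send, Req, Recv, Hold, Ack, Check, Init, Load}
|Sat(E[~safe U b])| = |{Send, Req, Recv, Hold, Ack, Check, Init, Load}| = 8.

8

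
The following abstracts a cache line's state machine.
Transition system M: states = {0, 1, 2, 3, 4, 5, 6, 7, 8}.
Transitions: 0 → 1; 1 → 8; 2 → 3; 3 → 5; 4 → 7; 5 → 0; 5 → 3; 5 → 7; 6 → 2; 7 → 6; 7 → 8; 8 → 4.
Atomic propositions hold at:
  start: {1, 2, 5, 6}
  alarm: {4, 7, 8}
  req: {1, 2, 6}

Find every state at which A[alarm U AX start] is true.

Sat(AX start) = {s : every successor in {1, 2, 5, 6}} = {0, 3, 6}
A[alarm U AX start]: least fixpoint, start Z0 = Sat(AX start) = {0, 3, 6}, add states in Sat(alarm) with every successor in Z. Already a fixed point.
Sat(A[alarm U AX start]) = {0, 3, 6}

{0, 3, 6}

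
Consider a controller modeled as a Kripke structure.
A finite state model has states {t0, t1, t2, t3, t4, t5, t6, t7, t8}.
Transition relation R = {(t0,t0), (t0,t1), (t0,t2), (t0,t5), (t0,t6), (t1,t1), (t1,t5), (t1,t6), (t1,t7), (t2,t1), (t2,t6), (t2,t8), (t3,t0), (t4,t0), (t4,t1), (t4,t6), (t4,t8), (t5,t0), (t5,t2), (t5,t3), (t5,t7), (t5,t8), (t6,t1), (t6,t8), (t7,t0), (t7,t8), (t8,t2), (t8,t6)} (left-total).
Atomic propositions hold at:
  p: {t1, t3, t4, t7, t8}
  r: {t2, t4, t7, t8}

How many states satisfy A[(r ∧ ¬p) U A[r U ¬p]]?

6

Sat(¬p) = {t0, t2, t5, t6}
Sat(r ∧ ¬p) = {t2}
A[r U ¬p]: least fixpoint, start Z0 = Sat(¬p) = {t0, t2, t5, t6}, add states in Sat(r) with every successor in Z. Z1 = {t0, t2, t5, t6, t8}; Z2 = {t0, t2, t5, t6, t7, t8}; fixed.
Sat(A[r U ¬p]) = {t0, t2, t5, t6, t7, t8}
A[(r ∧ ¬p) U A[r U ¬p]]: least fixpoint, start Z0 = Sat(A[r U ¬p]) = {t0, t2, t5, t6, t7, t8}, add states in Sat(r ∧ ¬p) with every successor in Z. Already a fixed point.
Sat(A[(r ∧ ¬p) U A[r U ¬p]]) = {t0, t2, t5, t6, t7, t8}
|Sat(A[(r ∧ ¬p) U A[r U ¬p]])| = |{t0, t2, t5, t6, t7, t8}| = 6.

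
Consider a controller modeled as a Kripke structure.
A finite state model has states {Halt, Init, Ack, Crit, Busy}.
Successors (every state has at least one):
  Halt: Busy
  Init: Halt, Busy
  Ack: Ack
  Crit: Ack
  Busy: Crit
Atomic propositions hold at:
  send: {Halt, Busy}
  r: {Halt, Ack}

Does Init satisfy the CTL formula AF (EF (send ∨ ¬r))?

Sat(¬r) = {Init, Crit, Busy}
Sat(send ∨ ¬r) = {Halt, Init, Crit, Busy}
EF (send ∨ ¬r): least fixpoint, start Z0 = {Halt, Init, Crit, Busy}, add states with some successor in Z. Already a fixed point.
Sat(EF (send ∨ ¬r)) = {Halt, Init, Crit, Busy}
AF (EF (send ∨ ¬r)): least fixpoint, start Z0 = {Halt, Init, Crit, Busy}, add states with every successor in Z. Already a fixed point.
Sat(AF (EF (send ∨ ¬r))) = {Halt, Init, Crit, Busy}
Init ∈ Sat(AF (EF (send ∨ ¬r))) = {Halt, Init, Crit, Busy}, so the formula holds at Init.

Yes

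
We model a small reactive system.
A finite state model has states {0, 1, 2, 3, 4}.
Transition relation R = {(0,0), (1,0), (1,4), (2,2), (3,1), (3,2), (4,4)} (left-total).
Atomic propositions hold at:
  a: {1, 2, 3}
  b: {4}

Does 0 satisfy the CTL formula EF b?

EF b: least fixpoint, start Z0 = {4}, add states with some successor in Z. Z1 = {1, 4}; Z2 = {1, 3, 4}; fixed.
Sat(EF b) = {1, 3, 4}
0 ∉ Sat(EF b) = {1, 3, 4}, so the formula does not hold at 0.

No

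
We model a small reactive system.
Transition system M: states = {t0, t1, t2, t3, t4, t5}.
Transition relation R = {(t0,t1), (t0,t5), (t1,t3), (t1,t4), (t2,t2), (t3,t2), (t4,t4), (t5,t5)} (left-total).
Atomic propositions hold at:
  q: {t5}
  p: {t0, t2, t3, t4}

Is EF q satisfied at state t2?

EF q: least fixpoint, start Z0 = {t5}, add states with some successor in Z. Z1 = {t0, t5}; fixed.
Sat(EF q) = {t0, t5}
t2 ∉ Sat(EF q) = {t0, t5}, so the formula does not hold at t2.

No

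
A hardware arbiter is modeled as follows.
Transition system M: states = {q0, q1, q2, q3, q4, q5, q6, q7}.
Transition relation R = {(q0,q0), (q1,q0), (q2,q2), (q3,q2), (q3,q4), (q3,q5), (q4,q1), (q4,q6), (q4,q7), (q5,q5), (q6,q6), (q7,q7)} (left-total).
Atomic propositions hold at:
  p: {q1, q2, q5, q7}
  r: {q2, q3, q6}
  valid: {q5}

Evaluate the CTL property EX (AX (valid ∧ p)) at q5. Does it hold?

Sat(valid ∧ p) = {q5}
Sat(AX (valid ∧ p)) = {s : every successor in {q5}} = {q5}
Sat(EX (AX (valid ∧ p))) = {s : some successor in {q5}} = {q3, q5}
q5 ∈ Sat(EX (AX (valid ∧ p))) = {q3, q5}, so the formula holds at q5.

Yes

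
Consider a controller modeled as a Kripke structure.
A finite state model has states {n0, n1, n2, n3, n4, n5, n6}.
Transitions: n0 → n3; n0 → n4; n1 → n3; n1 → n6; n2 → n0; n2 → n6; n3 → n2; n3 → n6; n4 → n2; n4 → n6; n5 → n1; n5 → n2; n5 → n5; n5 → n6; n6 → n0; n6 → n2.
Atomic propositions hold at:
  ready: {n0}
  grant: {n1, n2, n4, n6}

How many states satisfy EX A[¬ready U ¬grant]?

5

Sat(¬ready) = {n1, n2, n3, n4, n5, n6}
Sat(¬grant) = {n0, n3, n5}
A[¬ready U ¬grant]: least fixpoint, start Z0 = Sat(¬grant) = {n0, n3, n5}, add states in Sat(¬ready) with every successor in Z. Already a fixed point.
Sat(A[¬ready U ¬grant]) = {n0, n3, n5}
Sat(EX A[¬ready U ¬grant]) = {s : some successor in {n0, n3, n5}} = {n0, n1, n2, n5, n6}
|Sat(EX A[¬ready U ¬grant])| = |{n0, n1, n2, n5, n6}| = 5.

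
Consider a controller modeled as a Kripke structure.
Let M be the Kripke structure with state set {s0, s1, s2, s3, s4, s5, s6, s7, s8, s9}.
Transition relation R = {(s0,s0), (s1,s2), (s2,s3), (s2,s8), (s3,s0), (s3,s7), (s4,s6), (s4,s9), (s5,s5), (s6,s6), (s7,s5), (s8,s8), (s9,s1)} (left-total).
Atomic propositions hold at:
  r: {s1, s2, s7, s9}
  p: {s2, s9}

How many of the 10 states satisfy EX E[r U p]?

E[r U p]: least fixpoint, start Z0 = Sat(p) = {s2, s9}, add states in Sat(r) with some successor in Z. Z1 = {s1, s2, s9}; fixed.
Sat(E[r U p]) = {s1, s2, s9}
Sat(EX E[r U p]) = {s : some successor in {s1, s2, s9}} = {s1, s4, s9}
|Sat(EX E[r U p])| = |{s1, s4, s9}| = 3.

3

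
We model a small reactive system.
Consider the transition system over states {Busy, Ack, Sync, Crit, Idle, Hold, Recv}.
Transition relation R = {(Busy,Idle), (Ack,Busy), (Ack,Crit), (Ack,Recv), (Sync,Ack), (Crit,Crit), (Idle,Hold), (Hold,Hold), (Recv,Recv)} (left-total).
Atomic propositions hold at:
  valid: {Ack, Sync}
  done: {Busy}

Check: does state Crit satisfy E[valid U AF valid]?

No

AF valid: least fixpoint, start Z0 = {Ack, Sync}, add states with every successor in Z. Already a fixed point.
Sat(AF valid) = {Ack, Sync}
E[valid U AF valid]: least fixpoint, start Z0 = Sat(AF valid) = {Ack, Sync}, add states in Sat(valid) with some successor in Z. Already a fixed point.
Sat(E[valid U AF valid]) = {Ack, Sync}
Crit ∉ Sat(E[valid U AF valid]) = {Ack, Sync}, so the formula does not hold at Crit.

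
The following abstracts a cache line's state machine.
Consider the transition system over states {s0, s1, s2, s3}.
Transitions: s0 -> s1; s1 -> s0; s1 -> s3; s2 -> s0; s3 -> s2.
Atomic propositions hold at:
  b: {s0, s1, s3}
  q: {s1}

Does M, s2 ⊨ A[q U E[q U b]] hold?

No

E[q U b]: least fixpoint, start Z0 = Sat(b) = {s0, s1, s3}, add states in Sat(q) with some successor in Z. Already a fixed point.
Sat(E[q U b]) = {s0, s1, s3}
A[q U E[q U b]]: least fixpoint, start Z0 = Sat(E[q U b]) = {s0, s1, s3}, add states in Sat(q) with every successor in Z. Already a fixed point.
Sat(A[q U E[q U b]]) = {s0, s1, s3}
s2 ∉ Sat(A[q U E[q U b]]) = {s0, s1, s3}, so the formula does not hold at s2.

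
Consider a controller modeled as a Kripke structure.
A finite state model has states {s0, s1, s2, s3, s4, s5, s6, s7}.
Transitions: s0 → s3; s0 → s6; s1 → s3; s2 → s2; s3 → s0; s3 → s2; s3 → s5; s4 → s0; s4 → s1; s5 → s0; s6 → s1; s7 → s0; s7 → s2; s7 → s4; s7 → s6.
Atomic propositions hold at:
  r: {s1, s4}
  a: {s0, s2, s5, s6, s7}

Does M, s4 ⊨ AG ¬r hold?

No

Sat(¬r) = {s0, s2, s3, s5, s6, s7}
AG ¬r: greatest fixpoint, start Z0 = {s0, s2, s3, s5, s6, s7}, keep only states in Sat with every successor in Z. Z1 = {s0, s2, s3, s5}; Z2 = {s2, s3, s5}; Z3 = {s2}; fixed.
Sat(AG ¬r) = {s2}
s4 ∉ Sat(AG ¬r) = {s2}, so the formula does not hold at s4.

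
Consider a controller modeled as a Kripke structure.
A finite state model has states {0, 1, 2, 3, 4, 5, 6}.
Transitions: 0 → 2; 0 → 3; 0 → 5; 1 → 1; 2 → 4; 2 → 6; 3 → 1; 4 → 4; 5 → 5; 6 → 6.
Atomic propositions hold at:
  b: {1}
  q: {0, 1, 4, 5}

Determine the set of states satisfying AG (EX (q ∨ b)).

Sat(q ∨ b) = {0, 1, 4, 5}
Sat(EX (q ∨ b)) = {s : some successor in {0, 1, 4, 5}} = {0, 1, 2, 3, 4, 5}
AG (EX (q ∨ b)): greatest fixpoint, start Z0 = {0, 1, 2, 3, 4, 5}, keep only states in Sat with every successor in Z. Z1 = {0, 1, 3, 4, 5}; Z2 = {1, 3, 4, 5}; fixed.
Sat(AG (EX (q ∨ b))) = {1, 3, 4, 5}

{1, 3, 4, 5}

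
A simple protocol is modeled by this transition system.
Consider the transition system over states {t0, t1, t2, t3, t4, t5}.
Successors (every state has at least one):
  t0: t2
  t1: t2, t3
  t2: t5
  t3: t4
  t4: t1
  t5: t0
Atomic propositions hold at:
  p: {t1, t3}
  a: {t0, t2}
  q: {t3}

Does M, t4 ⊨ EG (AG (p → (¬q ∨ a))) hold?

No

Sat(¬q) = {t0, t1, t2, t4, t5}
Sat(¬q ∨ a) = {t0, t1, t2, t4, t5}
Sat(p → (¬q ∨ a)) = {t0, t1, t2, t4, t5}
AG (p → (¬q ∨ a)): greatest fixpoint, start Z0 = {t0, t1, t2, t4, t5}, keep only states in Sat with every successor in Z. Z1 = {t0, t2, t4, t5}; Z2 = {t0, t2, t5}; fixed.
Sat(AG (p → (¬q ∨ a))) = {t0, t2, t5}
EG (AG (p → (¬q ∨ a))): greatest fixpoint, start Z0 = {t0, t2, t5}, keep only states in Sat with some successor in Z. Already a fixed point.
Sat(EG (AG (p → (¬q ∨ a)))) = {t0, t2, t5}
t4 ∉ Sat(EG (AG (p → (¬q ∨ a)))) = {t0, t2, t5}, so the formula does not hold at t4.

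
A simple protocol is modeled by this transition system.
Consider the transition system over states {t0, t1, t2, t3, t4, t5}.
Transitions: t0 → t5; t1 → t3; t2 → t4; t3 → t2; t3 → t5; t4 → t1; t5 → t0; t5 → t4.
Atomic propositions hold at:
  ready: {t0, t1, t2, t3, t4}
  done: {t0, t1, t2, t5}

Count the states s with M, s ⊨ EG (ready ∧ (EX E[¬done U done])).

Sat(¬done) = {t3, t4}
E[¬done U done]: least fixpoint, start Z0 = Sat(done) = {t0, t1, t2, t5}, add states in Sat(¬done) with some successor in Z. Z1 = {t0, t1, t2, t3, t4, t5}; fixed.
Sat(E[¬done U done]) = {t0, t1, t2, t3, t4, t5}
Sat(EX E[¬done U done]) = {s : some successor in {t0, t1, t2, t3, t4, t5}} = {t0, t1, t2, t3, t4, t5}
Sat(ready ∧ (EX E[¬done U done])) = {t0, t1, t2, t3, t4}
EG (ready ∧ (EX E[¬done U done])): greatest fixpoint, start Z0 = {t0, t1, t2, t3, t4}, keep only states in Sat with some successor in Z. Z1 = {t1, t2, t3, t4}; fixed.
Sat(EG (ready ∧ (EX E[¬done U done]))) = {t1, t2, t3, t4}
|Sat(EG (ready ∧ (EX E[¬done U done])))| = |{t1, t2, t3, t4}| = 4.

4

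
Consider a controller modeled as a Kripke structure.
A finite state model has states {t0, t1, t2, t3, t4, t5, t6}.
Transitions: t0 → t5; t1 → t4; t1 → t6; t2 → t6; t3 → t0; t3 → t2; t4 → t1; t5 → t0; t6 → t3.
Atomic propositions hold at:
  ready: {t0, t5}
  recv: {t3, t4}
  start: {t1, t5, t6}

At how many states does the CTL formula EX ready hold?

Sat(EX ready) = {s : some successor in {t0, t5}} = {t0, t3, t5}
|Sat(EX ready)| = |{t0, t3, t5}| = 3.

3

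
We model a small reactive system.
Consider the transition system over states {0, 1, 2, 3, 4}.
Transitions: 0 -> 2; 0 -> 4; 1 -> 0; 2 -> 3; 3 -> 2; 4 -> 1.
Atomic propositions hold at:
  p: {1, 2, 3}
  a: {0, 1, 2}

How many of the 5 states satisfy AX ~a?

Sat(~a) = {3, 4}
Sat(AX ~a) = {s : every successor in {3, 4}} = {2}
|Sat(AX ~a)| = |{2}| = 1.

1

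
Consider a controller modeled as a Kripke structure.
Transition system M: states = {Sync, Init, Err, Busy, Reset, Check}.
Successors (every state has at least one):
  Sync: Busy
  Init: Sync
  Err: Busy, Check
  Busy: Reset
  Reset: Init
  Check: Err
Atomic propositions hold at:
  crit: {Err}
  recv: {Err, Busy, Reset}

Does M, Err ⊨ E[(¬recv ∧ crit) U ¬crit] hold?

Sat(¬recv) = {Sync, Init, Check}
Sat(¬recv ∧ crit) = ∅
Sat(¬crit) = {Sync, Init, Busy, Reset, Check}
E[(¬recv ∧ crit) U ¬crit]: least fixpoint, start Z0 = Sat(¬crit) = {Sync, Init, Busy, Reset, Check}, add states in Sat(¬recv ∧ crit) with some successor in Z. Already a fixed point.
Sat(E[(¬recv ∧ crit) U ¬crit]) = {Sync, Init, Busy, Reset, Check}
Err ∉ Sat(E[(¬recv ∧ crit) U ¬crit]) = {Sync, Init, Busy, Reset, Check}, so the formula does not hold at Err.

No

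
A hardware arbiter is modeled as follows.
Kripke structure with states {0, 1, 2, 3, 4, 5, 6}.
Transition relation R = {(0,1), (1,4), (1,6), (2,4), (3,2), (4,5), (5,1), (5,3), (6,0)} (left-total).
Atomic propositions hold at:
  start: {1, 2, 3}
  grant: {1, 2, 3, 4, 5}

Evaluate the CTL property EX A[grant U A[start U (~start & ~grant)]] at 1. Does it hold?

Sat(~start) = {0, 4, 5, 6}
Sat(~grant) = {0, 6}
Sat(~start & ~grant) = {0, 6}
A[start U (~start & ~grant)]: least fixpoint, start Z0 = Sat((~start & ~grant)) = {0, 6}, add states in Sat(start) with every successor in Z. Already a fixed point.
Sat(A[start U (~start & ~grant)]) = {0, 6}
A[grant U A[start U (~start & ~grant)]]: least fixpoint, start Z0 = Sat(A[start U (~start & ~grant)]) = {0, 6}, add states in Sat(grant) with every successor in Z. Already a fixed point.
Sat(A[grant U A[start U (~start & ~grant)]]) = {0, 6}
Sat(EX A[grant U A[start U (~start & ~grant)]]) = {s : some successor in {0, 6}} = {1, 6}
1 ∈ Sat(EX A[grant U A[start U (~start & ~grant)]]) = {1, 6}, so the formula holds at 1.

Yes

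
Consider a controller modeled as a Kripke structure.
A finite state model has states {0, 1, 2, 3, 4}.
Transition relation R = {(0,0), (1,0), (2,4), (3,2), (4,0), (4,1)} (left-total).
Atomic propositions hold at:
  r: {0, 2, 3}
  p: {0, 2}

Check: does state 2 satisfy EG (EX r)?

Sat(EX r) = {s : some successor in {0, 2, 3}} = {0, 1, 3, 4}
EG (EX r): greatest fixpoint, start Z0 = {0, 1, 3, 4}, keep only states in Sat with some successor in Z. Z1 = {0, 1, 4}; fixed.
Sat(EG (EX r)) = {0, 1, 4}
2 ∉ Sat(EG (EX r)) = {0, 1, 4}, so the formula does not hold at 2.

No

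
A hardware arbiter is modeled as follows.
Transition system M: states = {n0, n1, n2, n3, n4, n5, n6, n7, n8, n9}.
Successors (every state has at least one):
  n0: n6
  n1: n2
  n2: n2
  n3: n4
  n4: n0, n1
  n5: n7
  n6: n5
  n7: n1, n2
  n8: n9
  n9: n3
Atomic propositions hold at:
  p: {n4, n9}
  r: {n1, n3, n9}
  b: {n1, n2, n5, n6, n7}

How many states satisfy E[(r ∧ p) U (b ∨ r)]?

7

Sat(r ∧ p) = {n9}
Sat(b ∨ r) = {n1, n2, n3, n5, n6, n7, n9}
E[(r ∧ p) U (b ∨ r)]: least fixpoint, start Z0 = Sat((b ∨ r)) = {n1, n2, n3, n5, n6, n7, n9}, add states in Sat(r ∧ p) with some successor in Z. Already a fixed point.
Sat(E[(r ∧ p) U (b ∨ r)]) = {n1, n2, n3, n5, n6, n7, n9}
|Sat(E[(r ∧ p) U (b ∨ r)])| = |{n1, n2, n3, n5, n6, n7, n9}| = 7.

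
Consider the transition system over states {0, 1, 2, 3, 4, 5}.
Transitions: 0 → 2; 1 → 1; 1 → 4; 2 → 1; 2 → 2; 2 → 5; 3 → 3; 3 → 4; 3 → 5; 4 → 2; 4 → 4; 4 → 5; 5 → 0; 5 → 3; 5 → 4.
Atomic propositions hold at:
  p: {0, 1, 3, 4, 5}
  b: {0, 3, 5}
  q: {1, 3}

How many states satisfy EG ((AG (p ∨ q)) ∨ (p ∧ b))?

2

Sat(p ∨ q) = {0, 1, 3, 4, 5}
AG (p ∨ q): greatest fixpoint, start Z0 = {0, 1, 3, 4, 5}, keep only states in Sat with every successor in Z. Z1 = {1, 3, 5}; Z2 = ∅; fixed.
Sat(AG (p ∨ q)) = ∅
Sat(p ∧ b) = {0, 3, 5}
Sat((AG (p ∨ q)) ∨ (p ∧ b)) = {0, 3, 5}
EG ((AG (p ∨ q)) ∨ (p ∧ b)): greatest fixpoint, start Z0 = {0, 3, 5}, keep only states in Sat with some successor in Z. Z1 = {3, 5}; fixed.
Sat(EG ((AG (p ∨ q)) ∨ (p ∧ b))) = {3, 5}
|Sat(EG ((AG (p ∨ q)) ∨ (p ∧ b)))| = |{3, 5}| = 2.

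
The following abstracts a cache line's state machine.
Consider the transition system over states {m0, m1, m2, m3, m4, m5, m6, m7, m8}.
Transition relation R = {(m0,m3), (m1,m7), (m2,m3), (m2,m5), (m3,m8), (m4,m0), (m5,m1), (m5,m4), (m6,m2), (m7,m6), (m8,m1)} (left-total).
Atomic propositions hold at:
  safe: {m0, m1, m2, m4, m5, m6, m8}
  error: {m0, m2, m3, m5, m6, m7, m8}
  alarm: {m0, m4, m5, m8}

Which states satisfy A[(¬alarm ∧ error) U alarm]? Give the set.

{m0, m2, m3, m4, m5, m6, m7, m8}

Sat(¬alarm) = {m1, m2, m3, m6, m7}
Sat(¬alarm ∧ error) = {m2, m3, m6, m7}
A[(¬alarm ∧ error) U alarm]: least fixpoint, start Z0 = Sat(alarm) = {m0, m4, m5, m8}, add states in Sat(¬alarm ∧ error) with every successor in Z. Z1 = {m0, m3, m4, m5, m8}; Z2 = {m0, m2, m3, m4, m5, m8}; Z3 = {m0, m2, m3, m4, m5, m6, m8}; Z4 = {m0, m2, m3, m4, m5, m6, m7, m8}; fixed.
Sat(A[(¬alarm ∧ error) U alarm]) = {m0, m2, m3, m4, m5, m6, m7, m8}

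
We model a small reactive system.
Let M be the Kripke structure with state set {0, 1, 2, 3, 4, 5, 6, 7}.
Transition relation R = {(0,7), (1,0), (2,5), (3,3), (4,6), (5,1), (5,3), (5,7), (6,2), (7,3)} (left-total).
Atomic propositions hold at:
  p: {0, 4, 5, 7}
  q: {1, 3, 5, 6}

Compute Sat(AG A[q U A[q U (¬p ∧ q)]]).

Sat(¬p) = {1, 2, 3, 6}
Sat(¬p ∧ q) = {1, 3, 6}
A[q U (¬p ∧ q)]: least fixpoint, start Z0 = Sat((¬p ∧ q)) = {1, 3, 6}, add states in Sat(q) with every successor in Z. Already a fixed point.
Sat(A[q U (¬p ∧ q)]) = {1, 3, 6}
A[q U A[q U (¬p ∧ q)]]: least fixpoint, start Z0 = Sat(A[q U (¬p ∧ q)]) = {1, 3, 6}, add states in Sat(q) with every successor in Z. Already a fixed point.
Sat(A[q U A[q U (¬p ∧ q)]]) = {1, 3, 6}
AG A[q U A[q U (¬p ∧ q)]]: greatest fixpoint, start Z0 = {1, 3, 6}, keep only states in Sat with every successor in Z. Z1 = {3}; fixed.
Sat(AG A[q U A[q U (¬p ∧ q)]]) = {3}

{3}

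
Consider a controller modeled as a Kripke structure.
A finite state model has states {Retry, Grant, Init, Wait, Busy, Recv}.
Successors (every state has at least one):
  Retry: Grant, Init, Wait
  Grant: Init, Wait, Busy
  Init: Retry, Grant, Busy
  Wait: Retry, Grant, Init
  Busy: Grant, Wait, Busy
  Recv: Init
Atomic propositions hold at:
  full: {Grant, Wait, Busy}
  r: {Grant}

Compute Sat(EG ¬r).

Sat(¬r) = {Retry, Init, Wait, Busy, Recv}
EG ¬r: greatest fixpoint, start Z0 = {Retry, Init, Wait, Busy, Recv}, keep only states in Sat with some successor in Z. Already a fixed point.
Sat(EG ¬r) = {Retry, Init, Wait, Busy, Recv}

{Retry, Init, Wait, Busy, Recv}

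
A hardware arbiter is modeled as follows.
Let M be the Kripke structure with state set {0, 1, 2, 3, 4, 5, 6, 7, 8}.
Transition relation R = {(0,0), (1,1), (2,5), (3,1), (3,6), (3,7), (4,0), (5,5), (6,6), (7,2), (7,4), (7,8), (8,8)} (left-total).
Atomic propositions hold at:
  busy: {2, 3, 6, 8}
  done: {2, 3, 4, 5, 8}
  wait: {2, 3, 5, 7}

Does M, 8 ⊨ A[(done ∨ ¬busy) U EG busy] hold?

Yes

Sat(¬busy) = {0, 1, 4, 5, 7}
Sat(done ∨ ¬busy) = {0, 1, 2, 3, 4, 5, 7, 8}
EG busy: greatest fixpoint, start Z0 = {2, 3, 6, 8}, keep only states in Sat with some successor in Z. Z1 = {3, 6, 8}; fixed.
Sat(EG busy) = {3, 6, 8}
A[(done ∨ ¬busy) U EG busy]: least fixpoint, start Z0 = Sat(EG busy) = {3, 6, 8}, add states in Sat(done ∨ ¬busy) with every successor in Z. Already a fixed point.
Sat(A[(done ∨ ¬busy) U EG busy]) = {3, 6, 8}
8 ∈ Sat(A[(done ∨ ¬busy) U EG busy]) = {3, 6, 8}, so the formula holds at 8.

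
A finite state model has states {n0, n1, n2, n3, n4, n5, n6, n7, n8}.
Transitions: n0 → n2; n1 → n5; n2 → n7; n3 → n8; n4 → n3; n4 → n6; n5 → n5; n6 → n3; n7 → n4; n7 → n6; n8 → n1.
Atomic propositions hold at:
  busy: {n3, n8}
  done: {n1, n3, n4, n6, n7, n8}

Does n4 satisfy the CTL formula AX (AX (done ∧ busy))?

Yes

Sat(done ∧ busy) = {n3, n8}
Sat(AX (done ∧ busy)) = {s : every successor in {n3, n8}} = {n3, n6}
Sat(AX (AX (done ∧ busy))) = {s : every successor in {n3, n6}} = {n4, n6}
n4 ∈ Sat(AX (AX (done ∧ busy))) = {n4, n6}, so the formula holds at n4.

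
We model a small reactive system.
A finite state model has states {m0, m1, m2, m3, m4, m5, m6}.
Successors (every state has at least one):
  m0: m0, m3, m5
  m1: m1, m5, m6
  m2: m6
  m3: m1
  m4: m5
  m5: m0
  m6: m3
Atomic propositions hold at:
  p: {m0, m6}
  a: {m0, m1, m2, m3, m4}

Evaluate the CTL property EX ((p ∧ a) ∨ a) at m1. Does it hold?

Sat(p ∧ a) = {m0}
Sat((p ∧ a) ∨ a) = {m0, m1, m2, m3, m4}
Sat(EX ((p ∧ a) ∨ a)) = {s : some successor in {m0, m1, m2, m3, m4}} = {m0, m1, m3, m5, m6}
m1 ∈ Sat(EX ((p ∧ a) ∨ a)) = {m0, m1, m3, m5, m6}, so the formula holds at m1.

Yes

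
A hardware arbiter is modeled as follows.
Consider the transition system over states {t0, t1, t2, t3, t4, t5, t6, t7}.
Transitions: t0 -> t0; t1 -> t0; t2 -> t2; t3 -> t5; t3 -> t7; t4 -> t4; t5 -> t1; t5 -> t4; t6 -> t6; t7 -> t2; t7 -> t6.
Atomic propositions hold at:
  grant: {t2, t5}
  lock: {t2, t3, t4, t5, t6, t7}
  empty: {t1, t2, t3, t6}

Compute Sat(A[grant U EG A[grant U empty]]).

{t2, t6}

A[grant U empty]: least fixpoint, start Z0 = Sat(empty) = {t1, t2, t3, t6}, add states in Sat(grant) with every successor in Z. Already a fixed point.
Sat(A[grant U empty]) = {t1, t2, t3, t6}
EG A[grant U empty]: greatest fixpoint, start Z0 = {t1, t2, t3, t6}, keep only states in Sat with some successor in Z. Z1 = {t2, t6}; fixed.
Sat(EG A[grant U empty]) = {t2, t6}
A[grant U EG A[grant U empty]]: least fixpoint, start Z0 = Sat(EG A[grant U empty]) = {t2, t6}, add states in Sat(grant) with every successor in Z. Already a fixed point.
Sat(A[grant U EG A[grant U empty]]) = {t2, t6}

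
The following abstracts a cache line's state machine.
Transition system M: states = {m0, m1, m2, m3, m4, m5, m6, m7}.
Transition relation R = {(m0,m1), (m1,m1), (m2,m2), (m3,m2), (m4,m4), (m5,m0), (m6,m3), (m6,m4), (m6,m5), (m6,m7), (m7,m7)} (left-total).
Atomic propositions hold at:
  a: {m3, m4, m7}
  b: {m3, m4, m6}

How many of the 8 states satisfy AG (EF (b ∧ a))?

1

Sat(b ∧ a) = {m3, m4}
EF (b ∧ a): least fixpoint, start Z0 = {m3, m4}, add states with some successor in Z. Z1 = {m3, m4, m6}; fixed.
Sat(EF (b ∧ a)) = {m3, m4, m6}
AG (EF (b ∧ a)): greatest fixpoint, start Z0 = {m3, m4, m6}, keep only states in Sat with every successor in Z. Z1 = {m4}; fixed.
Sat(AG (EF (b ∧ a))) = {m4}
|Sat(AG (EF (b ∧ a)))| = |{m4}| = 1.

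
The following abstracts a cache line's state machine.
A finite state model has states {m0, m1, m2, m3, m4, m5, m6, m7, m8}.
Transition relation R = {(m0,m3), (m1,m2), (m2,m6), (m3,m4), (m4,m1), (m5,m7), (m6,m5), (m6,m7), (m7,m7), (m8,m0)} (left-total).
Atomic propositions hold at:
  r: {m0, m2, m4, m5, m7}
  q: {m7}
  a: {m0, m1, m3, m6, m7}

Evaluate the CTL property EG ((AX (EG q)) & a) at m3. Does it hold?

No

EG q: greatest fixpoint, start Z0 = {m7}, keep only states in Sat with some successor in Z. Already a fixed point.
Sat(EG q) = {m7}
Sat(AX (EG q)) = {s : every successor in {m7}} = {m5, m7}
Sat((AX (EG q)) & a) = {m7}
EG ((AX (EG q)) & a): greatest fixpoint, start Z0 = {m7}, keep only states in Sat with some successor in Z. Already a fixed point.
Sat(EG ((AX (EG q)) & a)) = {m7}
m3 ∉ Sat(EG ((AX (EG q)) & a)) = {m7}, so the formula does not hold at m3.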